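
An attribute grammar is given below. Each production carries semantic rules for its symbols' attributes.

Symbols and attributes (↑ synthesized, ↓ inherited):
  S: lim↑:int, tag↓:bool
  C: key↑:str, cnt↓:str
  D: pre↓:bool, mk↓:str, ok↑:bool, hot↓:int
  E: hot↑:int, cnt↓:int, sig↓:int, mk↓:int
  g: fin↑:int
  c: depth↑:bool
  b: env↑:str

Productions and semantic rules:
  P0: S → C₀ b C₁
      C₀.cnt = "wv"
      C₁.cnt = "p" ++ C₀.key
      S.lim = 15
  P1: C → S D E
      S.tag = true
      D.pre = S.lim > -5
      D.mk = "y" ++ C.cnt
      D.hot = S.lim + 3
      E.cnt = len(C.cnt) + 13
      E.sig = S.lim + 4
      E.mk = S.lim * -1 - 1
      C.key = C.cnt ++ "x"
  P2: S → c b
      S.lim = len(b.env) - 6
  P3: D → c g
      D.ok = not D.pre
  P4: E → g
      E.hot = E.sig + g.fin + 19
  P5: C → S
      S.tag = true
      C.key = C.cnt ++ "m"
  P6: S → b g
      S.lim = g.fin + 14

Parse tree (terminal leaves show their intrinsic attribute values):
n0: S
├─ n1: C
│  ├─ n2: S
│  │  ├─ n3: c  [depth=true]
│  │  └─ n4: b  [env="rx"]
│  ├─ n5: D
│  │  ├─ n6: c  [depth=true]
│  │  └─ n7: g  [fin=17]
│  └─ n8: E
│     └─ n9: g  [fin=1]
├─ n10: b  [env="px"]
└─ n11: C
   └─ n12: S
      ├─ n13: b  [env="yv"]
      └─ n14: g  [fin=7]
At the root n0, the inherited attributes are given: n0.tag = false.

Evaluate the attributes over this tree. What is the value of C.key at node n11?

"pwvxm"

1. n0.tag = false  [given at root]
2. n1.cnt = "wv"  ["wv"]
3. n2.tag = true  [true]
4. n3.depth = true  [terminal]
5. n4.env = "rx"  [terminal]
6. n2.lim = -4  [len(b.env) - 6]
7. n5.pre = true  [S.lim > -5]
8. n5.mk = "ywv"  ["y" ++ C.cnt]
9. n5.hot = -1  [S.lim + 3]
10. n6.depth = true  [terminal]
11. n7.fin = 17  [terminal]
12. n5.ok = false  [not D.pre]
13. n8.cnt = 15  [len(C.cnt) + 13]
14. n8.sig = 0  [S.lim + 4]
15. n8.mk = 3  [S.lim * -1 - 1]
16. n9.fin = 1  [terminal]
17. n8.hot = 20  [E.sig + g.fin + 19]
18. n1.key = "wvx"  [C.cnt ++ "x"]
19. n10.env = "px"  [terminal]
20. n11.cnt = "pwvx"  ["p" ++ C₀.key]
21. n12.tag = true  [true]
22. n13.env = "yv"  [terminal]
23. n14.fin = 7  [terminal]
24. n12.lim = 21  [g.fin + 14]
25. n11.key = "pwvxm"  [C.cnt ++ "m"]
26. n0.lim = 15  [15]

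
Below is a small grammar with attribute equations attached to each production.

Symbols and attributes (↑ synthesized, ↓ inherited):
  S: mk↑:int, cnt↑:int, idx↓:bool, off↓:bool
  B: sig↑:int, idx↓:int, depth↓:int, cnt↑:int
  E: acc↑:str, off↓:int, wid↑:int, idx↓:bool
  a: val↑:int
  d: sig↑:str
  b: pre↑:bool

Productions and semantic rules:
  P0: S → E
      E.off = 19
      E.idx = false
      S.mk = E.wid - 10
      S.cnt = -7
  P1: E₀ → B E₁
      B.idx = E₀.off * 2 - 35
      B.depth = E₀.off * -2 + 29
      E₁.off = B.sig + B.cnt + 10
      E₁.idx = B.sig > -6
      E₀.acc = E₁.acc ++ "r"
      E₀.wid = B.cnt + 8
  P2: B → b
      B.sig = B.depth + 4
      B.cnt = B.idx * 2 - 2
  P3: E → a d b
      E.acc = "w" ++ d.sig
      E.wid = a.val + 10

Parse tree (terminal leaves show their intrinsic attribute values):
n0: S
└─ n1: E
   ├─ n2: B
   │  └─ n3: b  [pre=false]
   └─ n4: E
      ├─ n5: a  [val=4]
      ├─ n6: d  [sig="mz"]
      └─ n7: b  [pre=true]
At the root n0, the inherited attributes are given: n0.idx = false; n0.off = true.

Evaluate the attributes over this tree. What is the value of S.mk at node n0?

1. n0.idx = false  [given at root]
2. n0.off = true  [given at root]
3. n1.off = 19  [19]
4. n1.idx = false  [false]
5. n2.idx = 3  [E₀.off * 2 - 35]
6. n2.depth = -9  [E₀.off * -2 + 29]
7. n3.pre = false  [terminal]
8. n2.sig = -5  [B.depth + 4]
9. n2.cnt = 4  [B.idx * 2 - 2]
10. n4.off = 9  [B.sig + B.cnt + 10]
11. n4.idx = true  [B.sig > -6]
12. n5.val = 4  [terminal]
13. n6.sig = "mz"  [terminal]
14. n7.pre = true  [terminal]
15. n4.acc = "wmz"  ["w" ++ d.sig]
16. n4.wid = 14  [a.val + 10]
17. n1.acc = "wmzr"  [E₁.acc ++ "r"]
18. n1.wid = 12  [B.cnt + 8]
19. n0.mk = 2  [E.wid - 10]
20. n0.cnt = -7  [-7]

2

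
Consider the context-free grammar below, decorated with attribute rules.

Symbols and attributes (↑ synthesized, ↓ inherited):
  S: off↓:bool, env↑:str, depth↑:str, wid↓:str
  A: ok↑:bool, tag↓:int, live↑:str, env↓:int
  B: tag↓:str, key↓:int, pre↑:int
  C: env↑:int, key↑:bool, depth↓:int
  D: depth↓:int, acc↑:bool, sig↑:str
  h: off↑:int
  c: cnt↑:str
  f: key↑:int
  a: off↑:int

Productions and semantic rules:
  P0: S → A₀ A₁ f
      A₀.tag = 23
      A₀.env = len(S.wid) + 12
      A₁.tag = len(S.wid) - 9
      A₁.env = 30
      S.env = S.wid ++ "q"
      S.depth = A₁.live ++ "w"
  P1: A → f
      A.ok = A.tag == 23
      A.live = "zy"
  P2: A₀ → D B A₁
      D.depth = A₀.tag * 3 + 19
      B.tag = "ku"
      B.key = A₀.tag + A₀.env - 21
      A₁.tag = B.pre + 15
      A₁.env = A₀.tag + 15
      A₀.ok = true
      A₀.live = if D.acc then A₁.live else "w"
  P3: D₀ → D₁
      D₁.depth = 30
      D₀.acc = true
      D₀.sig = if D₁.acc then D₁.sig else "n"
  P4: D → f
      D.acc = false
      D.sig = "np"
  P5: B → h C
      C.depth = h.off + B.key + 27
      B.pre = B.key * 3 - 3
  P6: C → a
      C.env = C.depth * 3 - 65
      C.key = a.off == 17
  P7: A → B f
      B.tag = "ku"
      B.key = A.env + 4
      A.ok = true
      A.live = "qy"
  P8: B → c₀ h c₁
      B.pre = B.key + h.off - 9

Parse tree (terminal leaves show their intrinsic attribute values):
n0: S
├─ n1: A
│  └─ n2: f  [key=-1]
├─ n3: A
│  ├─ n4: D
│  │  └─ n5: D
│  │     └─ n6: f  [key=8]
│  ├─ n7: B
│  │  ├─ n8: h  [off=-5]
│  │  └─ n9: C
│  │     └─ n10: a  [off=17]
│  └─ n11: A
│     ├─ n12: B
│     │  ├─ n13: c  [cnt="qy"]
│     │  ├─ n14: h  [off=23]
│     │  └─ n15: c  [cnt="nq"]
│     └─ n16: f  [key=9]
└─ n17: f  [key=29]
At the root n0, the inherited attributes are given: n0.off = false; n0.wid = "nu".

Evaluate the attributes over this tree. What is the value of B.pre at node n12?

26

1. n0.off = false  [given at root]
2. n0.wid = "nu"  [given at root]
3. n1.tag = 23  [23]
4. n1.env = 14  [len(S.wid) + 12]
5. n2.key = -1  [terminal]
6. n1.ok = true  [A.tag == 23]
7. n1.live = "zy"  ["zy"]
8. n3.tag = -7  [len(S.wid) - 9]
9. n3.env = 30  [30]
10. n4.depth = -2  [A₀.tag * 3 + 19]
11. n5.depth = 30  [30]
12. n6.key = 8  [terminal]
13. n5.acc = false  [false]
14. n5.sig = "np"  ["np"]
15. n4.acc = true  [true]
16. n4.sig = "n"  [if D₁.acc then D₁.sig else "n"]
17. n7.tag = "ku"  ["ku"]
18. n7.key = 2  [A₀.tag + A₀.env - 21]
19. n8.off = -5  [terminal]
20. n9.depth = 24  [h.off + B.key + 27]
21. n10.off = 17  [terminal]
22. n9.env = 7  [C.depth * 3 - 65]
23. n9.key = true  [a.off == 17]
24. n7.pre = 3  [B.key * 3 - 3]
25. n11.tag = 18  [B.pre + 15]
26. n11.env = 8  [A₀.tag + 15]
27. n12.tag = "ku"  ["ku"]
28. n12.key = 12  [A.env + 4]
29. n13.cnt = "qy"  [terminal]
30. n14.off = 23  [terminal]
31. n15.cnt = "nq"  [terminal]
32. n12.pre = 26  [B.key + h.off - 9]
33. n16.key = 9  [terminal]
34. n11.ok = true  [true]
35. n11.live = "qy"  ["qy"]
36. n3.ok = true  [true]
37. n3.live = "qy"  [if D.acc then A₁.live else "w"]
38. n17.key = 29  [terminal]
39. n0.env = "nuq"  [S.wid ++ "q"]
40. n0.depth = "qyw"  [A₁.live ++ "w"]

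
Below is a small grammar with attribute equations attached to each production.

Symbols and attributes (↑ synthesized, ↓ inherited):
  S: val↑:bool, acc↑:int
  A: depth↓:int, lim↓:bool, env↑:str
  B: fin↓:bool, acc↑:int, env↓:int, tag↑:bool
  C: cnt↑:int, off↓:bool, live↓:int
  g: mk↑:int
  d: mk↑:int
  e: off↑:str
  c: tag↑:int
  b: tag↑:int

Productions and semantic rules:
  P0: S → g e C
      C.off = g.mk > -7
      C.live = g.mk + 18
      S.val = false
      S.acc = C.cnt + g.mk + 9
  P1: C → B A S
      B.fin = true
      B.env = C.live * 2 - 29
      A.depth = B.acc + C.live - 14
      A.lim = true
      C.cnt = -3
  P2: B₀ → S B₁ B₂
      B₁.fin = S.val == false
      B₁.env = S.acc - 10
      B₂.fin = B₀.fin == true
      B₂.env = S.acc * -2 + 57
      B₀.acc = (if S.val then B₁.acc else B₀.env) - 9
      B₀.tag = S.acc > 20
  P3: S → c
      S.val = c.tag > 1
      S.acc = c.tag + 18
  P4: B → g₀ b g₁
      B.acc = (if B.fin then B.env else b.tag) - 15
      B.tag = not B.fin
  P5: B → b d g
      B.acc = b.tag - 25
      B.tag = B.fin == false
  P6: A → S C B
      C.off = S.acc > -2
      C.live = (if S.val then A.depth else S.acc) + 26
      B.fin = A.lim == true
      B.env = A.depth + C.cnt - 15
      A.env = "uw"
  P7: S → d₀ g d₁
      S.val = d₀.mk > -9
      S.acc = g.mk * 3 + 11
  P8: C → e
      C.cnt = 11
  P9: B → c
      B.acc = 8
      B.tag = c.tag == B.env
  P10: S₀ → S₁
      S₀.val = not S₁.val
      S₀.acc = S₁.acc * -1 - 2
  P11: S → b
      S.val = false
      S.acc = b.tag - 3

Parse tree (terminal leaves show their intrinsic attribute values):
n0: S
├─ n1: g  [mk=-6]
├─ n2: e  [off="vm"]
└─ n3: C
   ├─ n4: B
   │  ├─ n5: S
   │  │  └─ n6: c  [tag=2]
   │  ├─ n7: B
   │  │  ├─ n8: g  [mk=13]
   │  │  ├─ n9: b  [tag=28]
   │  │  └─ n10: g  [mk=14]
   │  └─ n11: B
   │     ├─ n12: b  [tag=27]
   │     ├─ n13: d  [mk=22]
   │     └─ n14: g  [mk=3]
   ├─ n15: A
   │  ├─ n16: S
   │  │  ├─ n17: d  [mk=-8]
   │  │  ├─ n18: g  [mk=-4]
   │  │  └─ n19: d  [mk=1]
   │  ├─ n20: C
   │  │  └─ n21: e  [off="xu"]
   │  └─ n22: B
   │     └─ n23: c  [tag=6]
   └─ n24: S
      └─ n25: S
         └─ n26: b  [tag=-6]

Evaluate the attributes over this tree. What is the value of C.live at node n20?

1. n1.mk = -6  [terminal]
2. n2.off = "vm"  [terminal]
3. n3.off = true  [g.mk > -7]
4. n3.live = 12  [g.mk + 18]
5. n4.fin = true  [true]
6. n4.env = -5  [C.live * 2 - 29]
7. n6.tag = 2  [terminal]
8. n5.val = true  [c.tag > 1]
9. n5.acc = 20  [c.tag + 18]
10. n7.fin = false  [S.val == false]
11. n7.env = 10  [S.acc - 10]
12. n8.mk = 13  [terminal]
13. n9.tag = 28  [terminal]
14. n10.mk = 14  [terminal]
15. n7.acc = 13  [(if B.fin then B.env else b.tag) - 15]
16. n7.tag = true  [not B.fin]
17. n11.fin = true  [B₀.fin == true]
18. n11.env = 17  [S.acc * -2 + 57]
19. n12.tag = 27  [terminal]
20. n13.mk = 22  [terminal]
21. n14.mk = 3  [terminal]
22. n11.acc = 2  [b.tag - 25]
23. n11.tag = false  [B.fin == false]
24. n4.acc = 4  [(if S.val then B₁.acc else B₀.env) - 9]
25. n4.tag = false  [S.acc > 20]
26. n15.depth = 2  [B.acc + C.live - 14]
27. n15.lim = true  [true]
28. n17.mk = -8  [terminal]
29. n18.mk = -4  [terminal]
30. n19.mk = 1  [terminal]
31. n16.val = true  [d₀.mk > -9]
32. n16.acc = -1  [g.mk * 3 + 11]
33. n20.off = true  [S.acc > -2]
34. n20.live = 28  [(if S.val then A.depth else S.acc) + 26]
35. n21.off = "xu"  [terminal]
36. n20.cnt = 11  [11]
37. n22.fin = true  [A.lim == true]
38. n22.env = -2  [A.depth + C.cnt - 15]
39. n23.tag = 6  [terminal]
40. n22.acc = 8  [8]
41. n22.tag = false  [c.tag == B.env]
42. n15.env = "uw"  ["uw"]
43. n26.tag = -6  [terminal]
44. n25.val = false  [false]
45. n25.acc = -9  [b.tag - 3]
46. n24.val = true  [not S₁.val]
47. n24.acc = 7  [S₁.acc * -1 - 2]
48. n3.cnt = -3  [-3]
49. n0.val = false  [false]
50. n0.acc = 0  [C.cnt + g.mk + 9]

28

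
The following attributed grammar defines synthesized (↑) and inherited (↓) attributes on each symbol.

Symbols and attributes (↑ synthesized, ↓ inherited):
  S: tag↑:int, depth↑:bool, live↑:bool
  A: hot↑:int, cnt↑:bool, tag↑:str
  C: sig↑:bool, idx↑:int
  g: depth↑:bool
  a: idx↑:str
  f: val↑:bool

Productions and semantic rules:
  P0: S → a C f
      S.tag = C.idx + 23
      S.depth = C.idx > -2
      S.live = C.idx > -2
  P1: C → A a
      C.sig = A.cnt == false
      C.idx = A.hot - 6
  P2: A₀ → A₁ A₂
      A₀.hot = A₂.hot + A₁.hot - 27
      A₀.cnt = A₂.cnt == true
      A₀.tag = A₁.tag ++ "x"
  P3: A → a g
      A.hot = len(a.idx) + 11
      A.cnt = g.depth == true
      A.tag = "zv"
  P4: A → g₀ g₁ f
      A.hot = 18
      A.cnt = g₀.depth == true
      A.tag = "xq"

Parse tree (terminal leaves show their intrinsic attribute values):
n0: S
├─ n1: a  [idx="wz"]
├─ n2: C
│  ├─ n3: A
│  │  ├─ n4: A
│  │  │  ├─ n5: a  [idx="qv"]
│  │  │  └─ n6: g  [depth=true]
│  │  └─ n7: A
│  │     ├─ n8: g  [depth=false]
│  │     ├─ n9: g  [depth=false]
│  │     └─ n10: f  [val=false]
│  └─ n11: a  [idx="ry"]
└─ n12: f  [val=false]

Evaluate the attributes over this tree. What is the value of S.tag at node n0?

21

1. n1.idx = "wz"  [terminal]
2. n5.idx = "qv"  [terminal]
3. n6.depth = true  [terminal]
4. n4.hot = 13  [len(a.idx) + 11]
5. n4.cnt = true  [g.depth == true]
6. n4.tag = "zv"  ["zv"]
7. n8.depth = false  [terminal]
8. n9.depth = false  [terminal]
9. n10.val = false  [terminal]
10. n7.hot = 18  [18]
11. n7.cnt = false  [g₀.depth == true]
12. n7.tag = "xq"  ["xq"]
13. n3.hot = 4  [A₂.hot + A₁.hot - 27]
14. n3.cnt = false  [A₂.cnt == true]
15. n3.tag = "zvx"  [A₁.tag ++ "x"]
16. n11.idx = "ry"  [terminal]
17. n2.sig = true  [A.cnt == false]
18. n2.idx = -2  [A.hot - 6]
19. n12.val = false  [terminal]
20. n0.tag = 21  [C.idx + 23]
21. n0.depth = false  [C.idx > -2]
22. n0.live = false  [C.idx > -2]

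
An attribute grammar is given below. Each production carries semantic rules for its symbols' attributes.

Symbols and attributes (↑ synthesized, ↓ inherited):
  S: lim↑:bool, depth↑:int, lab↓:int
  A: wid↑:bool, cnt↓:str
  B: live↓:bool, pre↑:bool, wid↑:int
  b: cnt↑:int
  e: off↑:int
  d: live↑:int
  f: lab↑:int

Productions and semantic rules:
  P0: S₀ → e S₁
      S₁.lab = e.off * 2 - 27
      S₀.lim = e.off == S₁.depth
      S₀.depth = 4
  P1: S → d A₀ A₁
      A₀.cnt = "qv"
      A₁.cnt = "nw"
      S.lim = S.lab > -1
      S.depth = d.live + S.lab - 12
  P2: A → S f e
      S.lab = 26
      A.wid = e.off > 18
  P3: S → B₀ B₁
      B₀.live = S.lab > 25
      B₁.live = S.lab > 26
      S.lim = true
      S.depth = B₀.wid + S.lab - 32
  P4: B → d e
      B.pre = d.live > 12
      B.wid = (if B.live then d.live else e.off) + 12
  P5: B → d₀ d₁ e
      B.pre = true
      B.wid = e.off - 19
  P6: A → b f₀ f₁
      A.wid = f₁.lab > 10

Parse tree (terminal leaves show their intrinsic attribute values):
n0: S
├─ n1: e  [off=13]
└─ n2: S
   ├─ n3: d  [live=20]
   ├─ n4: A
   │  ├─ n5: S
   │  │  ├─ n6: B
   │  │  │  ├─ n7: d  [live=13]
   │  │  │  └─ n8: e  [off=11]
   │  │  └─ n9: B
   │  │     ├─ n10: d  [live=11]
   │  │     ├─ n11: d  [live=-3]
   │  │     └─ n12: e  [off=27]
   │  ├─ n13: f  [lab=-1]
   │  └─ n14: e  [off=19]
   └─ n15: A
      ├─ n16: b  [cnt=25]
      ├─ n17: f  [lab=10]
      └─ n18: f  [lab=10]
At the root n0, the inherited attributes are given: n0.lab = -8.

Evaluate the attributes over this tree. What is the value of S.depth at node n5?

1. n0.lab = -8  [given at root]
2. n1.off = 13  [terminal]
3. n2.lab = -1  [e.off * 2 - 27]
4. n3.live = 20  [terminal]
5. n4.cnt = "qv"  ["qv"]
6. n5.lab = 26  [26]
7. n6.live = true  [S.lab > 25]
8. n7.live = 13  [terminal]
9. n8.off = 11  [terminal]
10. n6.pre = true  [d.live > 12]
11. n6.wid = 25  [(if B.live then d.live else e.off) + 12]
12. n9.live = false  [S.lab > 26]
13. n10.live = 11  [terminal]
14. n11.live = -3  [terminal]
15. n12.off = 27  [terminal]
16. n9.pre = true  [true]
17. n9.wid = 8  [e.off - 19]
18. n5.lim = true  [true]
19. n5.depth = 19  [B₀.wid + S.lab - 32]
20. n13.lab = -1  [terminal]
21. n14.off = 19  [terminal]
22. n4.wid = true  [e.off > 18]
23. n15.cnt = "nw"  ["nw"]
24. n16.cnt = 25  [terminal]
25. n17.lab = 10  [terminal]
26. n18.lab = 10  [terminal]
27. n15.wid = false  [f₁.lab > 10]
28. n2.lim = false  [S.lab > -1]
29. n2.depth = 7  [d.live + S.lab - 12]
30. n0.lim = false  [e.off == S₁.depth]
31. n0.depth = 4  [4]

19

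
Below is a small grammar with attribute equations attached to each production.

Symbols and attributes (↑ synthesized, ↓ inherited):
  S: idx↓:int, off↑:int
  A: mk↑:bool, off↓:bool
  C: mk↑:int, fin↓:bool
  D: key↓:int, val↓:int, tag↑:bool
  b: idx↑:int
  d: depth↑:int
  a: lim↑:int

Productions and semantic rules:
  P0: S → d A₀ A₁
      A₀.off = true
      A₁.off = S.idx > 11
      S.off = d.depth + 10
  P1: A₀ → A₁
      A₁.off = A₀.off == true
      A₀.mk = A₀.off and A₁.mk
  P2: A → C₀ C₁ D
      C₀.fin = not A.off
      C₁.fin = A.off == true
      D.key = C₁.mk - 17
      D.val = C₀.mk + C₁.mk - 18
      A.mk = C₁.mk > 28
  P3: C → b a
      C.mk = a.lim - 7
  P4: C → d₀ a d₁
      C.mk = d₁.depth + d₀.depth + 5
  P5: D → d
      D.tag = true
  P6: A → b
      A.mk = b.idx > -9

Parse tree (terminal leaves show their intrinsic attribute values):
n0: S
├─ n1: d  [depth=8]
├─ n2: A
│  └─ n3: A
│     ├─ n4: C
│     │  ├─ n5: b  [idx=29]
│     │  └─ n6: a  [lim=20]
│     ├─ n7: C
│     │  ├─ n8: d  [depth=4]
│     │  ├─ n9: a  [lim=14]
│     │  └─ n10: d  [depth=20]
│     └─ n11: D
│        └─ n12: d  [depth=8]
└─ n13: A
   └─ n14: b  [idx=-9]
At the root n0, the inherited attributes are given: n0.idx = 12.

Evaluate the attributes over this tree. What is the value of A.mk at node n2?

1. n0.idx = 12  [given at root]
2. n1.depth = 8  [terminal]
3. n2.off = true  [true]
4. n3.off = true  [A₀.off == true]
5. n4.fin = false  [not A.off]
6. n5.idx = 29  [terminal]
7. n6.lim = 20  [terminal]
8. n4.mk = 13  [a.lim - 7]
9. n7.fin = true  [A.off == true]
10. n8.depth = 4  [terminal]
11. n9.lim = 14  [terminal]
12. n10.depth = 20  [terminal]
13. n7.mk = 29  [d₁.depth + d₀.depth + 5]
14. n11.key = 12  [C₁.mk - 17]
15. n11.val = 24  [C₀.mk + C₁.mk - 18]
16. n12.depth = 8  [terminal]
17. n11.tag = true  [true]
18. n3.mk = true  [C₁.mk > 28]
19. n2.mk = true  [A₀.off and A₁.mk]
20. n13.off = true  [S.idx > 11]
21. n14.idx = -9  [terminal]
22. n13.mk = false  [b.idx > -9]
23. n0.off = 18  [d.depth + 10]

true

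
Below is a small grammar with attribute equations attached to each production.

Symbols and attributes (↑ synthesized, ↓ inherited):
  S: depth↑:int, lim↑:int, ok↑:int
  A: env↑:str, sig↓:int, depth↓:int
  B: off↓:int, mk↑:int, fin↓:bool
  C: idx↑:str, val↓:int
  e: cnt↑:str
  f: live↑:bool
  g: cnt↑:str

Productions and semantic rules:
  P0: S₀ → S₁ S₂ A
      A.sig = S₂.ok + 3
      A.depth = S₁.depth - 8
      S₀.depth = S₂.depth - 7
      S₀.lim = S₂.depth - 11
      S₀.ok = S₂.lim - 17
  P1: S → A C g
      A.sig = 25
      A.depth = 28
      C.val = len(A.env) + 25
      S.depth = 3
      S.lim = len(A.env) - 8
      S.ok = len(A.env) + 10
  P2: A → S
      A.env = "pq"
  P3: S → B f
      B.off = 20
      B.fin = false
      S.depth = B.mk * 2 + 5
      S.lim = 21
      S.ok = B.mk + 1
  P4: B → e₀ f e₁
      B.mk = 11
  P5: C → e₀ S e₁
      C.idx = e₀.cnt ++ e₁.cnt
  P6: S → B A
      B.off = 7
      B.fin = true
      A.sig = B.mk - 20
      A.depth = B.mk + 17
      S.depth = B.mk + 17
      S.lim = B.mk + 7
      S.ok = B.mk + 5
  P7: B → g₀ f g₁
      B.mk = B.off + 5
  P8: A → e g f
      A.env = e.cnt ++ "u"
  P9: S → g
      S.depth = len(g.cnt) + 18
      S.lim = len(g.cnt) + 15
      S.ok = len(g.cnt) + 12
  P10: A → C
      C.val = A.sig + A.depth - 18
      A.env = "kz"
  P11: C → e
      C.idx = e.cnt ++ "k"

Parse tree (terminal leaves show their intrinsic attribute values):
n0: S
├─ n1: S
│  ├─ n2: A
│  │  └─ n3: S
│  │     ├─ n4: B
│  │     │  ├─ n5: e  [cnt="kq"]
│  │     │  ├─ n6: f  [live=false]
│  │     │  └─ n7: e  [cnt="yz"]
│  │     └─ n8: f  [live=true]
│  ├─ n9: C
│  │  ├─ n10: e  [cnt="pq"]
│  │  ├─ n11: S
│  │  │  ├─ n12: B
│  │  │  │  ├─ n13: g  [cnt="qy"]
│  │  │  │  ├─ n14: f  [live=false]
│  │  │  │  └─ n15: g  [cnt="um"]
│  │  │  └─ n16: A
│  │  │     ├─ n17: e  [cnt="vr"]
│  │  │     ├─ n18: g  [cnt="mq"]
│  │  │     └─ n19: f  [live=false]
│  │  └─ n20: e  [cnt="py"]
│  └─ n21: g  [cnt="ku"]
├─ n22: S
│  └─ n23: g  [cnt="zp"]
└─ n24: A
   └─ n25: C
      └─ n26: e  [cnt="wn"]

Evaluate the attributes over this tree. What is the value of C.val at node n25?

-6

1. n2.sig = 25  [25]
2. n2.depth = 28  [28]
3. n4.off = 20  [20]
4. n4.fin = false  [false]
5. n5.cnt = "kq"  [terminal]
6. n6.live = false  [terminal]
7. n7.cnt = "yz"  [terminal]
8. n4.mk = 11  [11]
9. n8.live = true  [terminal]
10. n3.depth = 27  [B.mk * 2 + 5]
11. n3.lim = 21  [21]
12. n3.ok = 12  [B.mk + 1]
13. n2.env = "pq"  ["pq"]
14. n9.val = 27  [len(A.env) + 25]
15. n10.cnt = "pq"  [terminal]
16. n12.off = 7  [7]
17. n12.fin = true  [true]
18. n13.cnt = "qy"  [terminal]
19. n14.live = false  [terminal]
20. n15.cnt = "um"  [terminal]
21. n12.mk = 12  [B.off + 5]
22. n16.sig = -8  [B.mk - 20]
23. n16.depth = 29  [B.mk + 17]
24. n17.cnt = "vr"  [terminal]
25. n18.cnt = "mq"  [terminal]
26. n19.live = false  [terminal]
27. n16.env = "vru"  [e.cnt ++ "u"]
28. n11.depth = 29  [B.mk + 17]
29. n11.lim = 19  [B.mk + 7]
30. n11.ok = 17  [B.mk + 5]
31. n20.cnt = "py"  [terminal]
32. n9.idx = "pqpy"  [e₀.cnt ++ e₁.cnt]
33. n21.cnt = "ku"  [terminal]
34. n1.depth = 3  [3]
35. n1.lim = -6  [len(A.env) - 8]
36. n1.ok = 12  [len(A.env) + 10]
37. n23.cnt = "zp"  [terminal]
38. n22.depth = 20  [len(g.cnt) + 18]
39. n22.lim = 17  [len(g.cnt) + 15]
40. n22.ok = 14  [len(g.cnt) + 12]
41. n24.sig = 17  [S₂.ok + 3]
42. n24.depth = -5  [S₁.depth - 8]
43. n25.val = -6  [A.sig + A.depth - 18]
44. n26.cnt = "wn"  [terminal]
45. n25.idx = "wnk"  [e.cnt ++ "k"]
46. n24.env = "kz"  ["kz"]
47. n0.depth = 13  [S₂.depth - 7]
48. n0.lim = 9  [S₂.depth - 11]
49. n0.ok = 0  [S₂.lim - 17]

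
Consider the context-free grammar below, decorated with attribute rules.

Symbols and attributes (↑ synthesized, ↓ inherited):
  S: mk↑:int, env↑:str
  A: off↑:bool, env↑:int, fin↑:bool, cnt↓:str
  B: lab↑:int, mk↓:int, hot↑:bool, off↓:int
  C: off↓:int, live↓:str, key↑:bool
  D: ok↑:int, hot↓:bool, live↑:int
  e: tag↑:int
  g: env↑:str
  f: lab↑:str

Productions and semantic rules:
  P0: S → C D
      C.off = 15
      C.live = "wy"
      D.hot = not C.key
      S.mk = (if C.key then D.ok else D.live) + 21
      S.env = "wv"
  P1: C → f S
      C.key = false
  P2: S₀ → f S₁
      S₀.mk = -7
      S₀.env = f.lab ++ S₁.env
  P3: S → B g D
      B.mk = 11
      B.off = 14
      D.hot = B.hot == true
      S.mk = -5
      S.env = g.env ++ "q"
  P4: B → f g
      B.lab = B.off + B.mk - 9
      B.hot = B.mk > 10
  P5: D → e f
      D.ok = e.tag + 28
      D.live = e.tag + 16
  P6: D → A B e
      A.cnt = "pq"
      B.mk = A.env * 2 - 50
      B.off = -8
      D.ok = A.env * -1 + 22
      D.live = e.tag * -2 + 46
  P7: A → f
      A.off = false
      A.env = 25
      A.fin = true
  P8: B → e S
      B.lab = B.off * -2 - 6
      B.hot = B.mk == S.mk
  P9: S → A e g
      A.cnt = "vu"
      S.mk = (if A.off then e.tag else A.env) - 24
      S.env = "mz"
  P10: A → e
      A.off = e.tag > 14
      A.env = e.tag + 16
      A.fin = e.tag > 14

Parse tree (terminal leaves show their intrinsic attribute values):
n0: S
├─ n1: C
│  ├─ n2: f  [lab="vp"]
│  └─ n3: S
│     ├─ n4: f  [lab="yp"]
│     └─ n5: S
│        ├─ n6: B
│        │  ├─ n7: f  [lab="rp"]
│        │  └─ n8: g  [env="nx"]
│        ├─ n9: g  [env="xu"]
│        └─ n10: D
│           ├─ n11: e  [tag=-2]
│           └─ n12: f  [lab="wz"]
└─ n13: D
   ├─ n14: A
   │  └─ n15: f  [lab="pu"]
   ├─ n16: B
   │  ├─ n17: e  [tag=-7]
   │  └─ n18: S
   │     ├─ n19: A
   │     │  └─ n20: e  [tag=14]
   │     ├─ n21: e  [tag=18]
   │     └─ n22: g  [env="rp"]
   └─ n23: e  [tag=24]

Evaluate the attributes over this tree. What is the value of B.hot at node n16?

1. n1.off = 15  [15]
2. n1.live = "wy"  ["wy"]
3. n2.lab = "vp"  [terminal]
4. n4.lab = "yp"  [terminal]
5. n6.mk = 11  [11]
6. n6.off = 14  [14]
7. n7.lab = "rp"  [terminal]
8. n8.env = "nx"  [terminal]
9. n6.lab = 16  [B.off + B.mk - 9]
10. n6.hot = true  [B.mk > 10]
11. n9.env = "xu"  [terminal]
12. n10.hot = true  [B.hot == true]
13. n11.tag = -2  [terminal]
14. n12.lab = "wz"  [terminal]
15. n10.ok = 26  [e.tag + 28]
16. n10.live = 14  [e.tag + 16]
17. n5.mk = -5  [-5]
18. n5.env = "xuq"  [g.env ++ "q"]
19. n3.mk = -7  [-7]
20. n3.env = "ypxuq"  [f.lab ++ S₁.env]
21. n1.key = false  [false]
22. n13.hot = true  [not C.key]
23. n14.cnt = "pq"  ["pq"]
24. n15.lab = "pu"  [terminal]
25. n14.off = false  [false]
26. n14.env = 25  [25]
27. n14.fin = true  [true]
28. n16.mk = 0  [A.env * 2 - 50]
29. n16.off = -8  [-8]
30. n17.tag = -7  [terminal]
31. n19.cnt = "vu"  ["vu"]
32. n20.tag = 14  [terminal]
33. n19.off = false  [e.tag > 14]
34. n19.env = 30  [e.tag + 16]
35. n19.fin = false  [e.tag > 14]
36. n21.tag = 18  [terminal]
37. n22.env = "rp"  [terminal]
38. n18.mk = 6  [(if A.off then e.tag else A.env) - 24]
39. n18.env = "mz"  ["mz"]
40. n16.lab = 10  [B.off * -2 - 6]
41. n16.hot = false  [B.mk == S.mk]
42. n23.tag = 24  [terminal]
43. n13.ok = -3  [A.env * -1 + 22]
44. n13.live = -2  [e.tag * -2 + 46]
45. n0.mk = 19  [(if C.key then D.ok else D.live) + 21]
46. n0.env = "wv"  ["wv"]

false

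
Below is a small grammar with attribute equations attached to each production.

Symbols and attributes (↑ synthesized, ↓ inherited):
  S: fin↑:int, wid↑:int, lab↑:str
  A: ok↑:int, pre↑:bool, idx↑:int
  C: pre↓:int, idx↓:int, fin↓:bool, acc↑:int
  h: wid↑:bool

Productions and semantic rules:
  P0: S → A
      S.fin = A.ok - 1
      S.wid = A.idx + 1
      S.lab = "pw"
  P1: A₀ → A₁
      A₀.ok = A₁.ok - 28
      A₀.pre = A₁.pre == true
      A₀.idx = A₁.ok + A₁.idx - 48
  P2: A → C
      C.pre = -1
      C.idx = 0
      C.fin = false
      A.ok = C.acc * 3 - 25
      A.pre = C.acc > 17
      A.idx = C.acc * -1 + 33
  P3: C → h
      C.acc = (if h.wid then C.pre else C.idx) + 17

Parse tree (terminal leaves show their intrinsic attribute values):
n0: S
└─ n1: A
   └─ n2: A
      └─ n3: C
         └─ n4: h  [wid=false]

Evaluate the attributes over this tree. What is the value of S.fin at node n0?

-3

1. n3.pre = -1  [-1]
2. n3.idx = 0  [0]
3. n3.fin = false  [false]
4. n4.wid = false  [terminal]
5. n3.acc = 17  [(if h.wid then C.pre else C.idx) + 17]
6. n2.ok = 26  [C.acc * 3 - 25]
7. n2.pre = false  [C.acc > 17]
8. n2.idx = 16  [C.acc * -1 + 33]
9. n1.ok = -2  [A₁.ok - 28]
10. n1.pre = false  [A₁.pre == true]
11. n1.idx = -6  [A₁.ok + A₁.idx - 48]
12. n0.fin = -3  [A.ok - 1]
13. n0.wid = -5  [A.idx + 1]
14. n0.lab = "pw"  ["pw"]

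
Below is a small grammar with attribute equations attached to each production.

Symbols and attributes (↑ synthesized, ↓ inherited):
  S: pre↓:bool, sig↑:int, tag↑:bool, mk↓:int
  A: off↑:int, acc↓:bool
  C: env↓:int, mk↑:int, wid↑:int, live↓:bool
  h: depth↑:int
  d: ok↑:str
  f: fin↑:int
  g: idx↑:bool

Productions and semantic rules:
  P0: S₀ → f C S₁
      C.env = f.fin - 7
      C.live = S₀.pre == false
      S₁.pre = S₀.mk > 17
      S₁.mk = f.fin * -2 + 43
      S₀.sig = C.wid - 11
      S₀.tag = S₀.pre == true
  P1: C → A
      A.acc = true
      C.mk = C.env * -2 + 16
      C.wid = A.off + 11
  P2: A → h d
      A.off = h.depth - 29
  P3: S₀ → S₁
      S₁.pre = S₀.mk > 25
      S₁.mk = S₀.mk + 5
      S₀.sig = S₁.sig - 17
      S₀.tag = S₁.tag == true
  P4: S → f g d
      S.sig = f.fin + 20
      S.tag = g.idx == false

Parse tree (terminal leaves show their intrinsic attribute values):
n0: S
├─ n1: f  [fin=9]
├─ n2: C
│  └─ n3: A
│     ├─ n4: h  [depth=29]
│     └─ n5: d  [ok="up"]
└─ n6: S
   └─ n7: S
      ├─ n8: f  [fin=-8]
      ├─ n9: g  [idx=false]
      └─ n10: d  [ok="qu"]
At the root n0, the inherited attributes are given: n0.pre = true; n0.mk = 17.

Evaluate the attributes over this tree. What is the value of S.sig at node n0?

1. n0.pre = true  [given at root]
2. n0.mk = 17  [given at root]
3. n1.fin = 9  [terminal]
4. n2.env = 2  [f.fin - 7]
5. n2.live = false  [S₀.pre == false]
6. n3.acc = true  [true]
7. n4.depth = 29  [terminal]
8. n5.ok = "up"  [terminal]
9. n3.off = 0  [h.depth - 29]
10. n2.mk = 12  [C.env * -2 + 16]
11. n2.wid = 11  [A.off + 11]
12. n6.pre = false  [S₀.mk > 17]
13. n6.mk = 25  [f.fin * -2 + 43]
14. n7.pre = false  [S₀.mk > 25]
15. n7.mk = 30  [S₀.mk + 5]
16. n8.fin = -8  [terminal]
17. n9.idx = false  [terminal]
18. n10.ok = "qu"  [terminal]
19. n7.sig = 12  [f.fin + 20]
20. n7.tag = true  [g.idx == false]
21. n6.sig = -5  [S₁.sig - 17]
22. n6.tag = true  [S₁.tag == true]
23. n0.sig = 0  [C.wid - 11]
24. n0.tag = true  [S₀.pre == true]

0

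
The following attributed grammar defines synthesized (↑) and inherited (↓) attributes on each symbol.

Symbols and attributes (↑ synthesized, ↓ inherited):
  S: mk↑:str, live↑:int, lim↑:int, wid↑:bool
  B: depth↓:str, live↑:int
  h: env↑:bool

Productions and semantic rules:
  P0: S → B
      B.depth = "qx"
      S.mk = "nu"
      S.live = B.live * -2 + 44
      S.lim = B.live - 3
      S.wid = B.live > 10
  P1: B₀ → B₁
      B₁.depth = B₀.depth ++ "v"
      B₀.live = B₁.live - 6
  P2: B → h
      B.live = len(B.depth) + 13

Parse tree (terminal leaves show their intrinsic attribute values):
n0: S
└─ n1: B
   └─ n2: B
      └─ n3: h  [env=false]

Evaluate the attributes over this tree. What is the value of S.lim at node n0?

1. n1.depth = "qx"  ["qx"]
2. n2.depth = "qxv"  [B₀.depth ++ "v"]
3. n3.env = false  [terminal]
4. n2.live = 16  [len(B.depth) + 13]
5. n1.live = 10  [B₁.live - 6]
6. n0.mk = "nu"  ["nu"]
7. n0.live = 24  [B.live * -2 + 44]
8. n0.lim = 7  [B.live - 3]
9. n0.wid = false  [B.live > 10]

7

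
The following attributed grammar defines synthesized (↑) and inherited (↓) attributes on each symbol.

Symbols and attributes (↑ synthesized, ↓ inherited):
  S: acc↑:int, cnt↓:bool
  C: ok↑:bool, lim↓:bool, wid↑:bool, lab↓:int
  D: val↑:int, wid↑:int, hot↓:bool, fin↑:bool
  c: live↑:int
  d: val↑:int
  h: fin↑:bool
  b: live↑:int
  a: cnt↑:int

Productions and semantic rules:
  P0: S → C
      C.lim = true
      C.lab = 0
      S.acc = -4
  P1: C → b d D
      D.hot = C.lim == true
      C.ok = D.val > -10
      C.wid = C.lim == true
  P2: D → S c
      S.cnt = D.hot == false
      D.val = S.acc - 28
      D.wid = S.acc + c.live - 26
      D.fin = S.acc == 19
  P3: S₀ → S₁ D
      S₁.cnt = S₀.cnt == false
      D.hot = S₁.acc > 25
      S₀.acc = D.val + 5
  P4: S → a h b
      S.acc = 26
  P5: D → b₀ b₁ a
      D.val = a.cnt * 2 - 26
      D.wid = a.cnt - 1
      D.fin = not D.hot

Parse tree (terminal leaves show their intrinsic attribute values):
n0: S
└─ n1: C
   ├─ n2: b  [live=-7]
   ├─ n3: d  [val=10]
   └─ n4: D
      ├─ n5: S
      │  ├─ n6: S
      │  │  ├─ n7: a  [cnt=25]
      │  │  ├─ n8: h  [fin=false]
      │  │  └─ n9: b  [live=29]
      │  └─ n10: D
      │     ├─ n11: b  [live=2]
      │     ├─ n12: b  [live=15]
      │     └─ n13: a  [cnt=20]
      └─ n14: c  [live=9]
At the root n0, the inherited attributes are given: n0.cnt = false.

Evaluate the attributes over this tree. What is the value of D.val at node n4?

1. n0.cnt = false  [given at root]
2. n1.lim = true  [true]
3. n1.lab = 0  [0]
4. n2.live = -7  [terminal]
5. n3.val = 10  [terminal]
6. n4.hot = true  [C.lim == true]
7. n5.cnt = false  [D.hot == false]
8. n6.cnt = true  [S₀.cnt == false]
9. n7.cnt = 25  [terminal]
10. n8.fin = false  [terminal]
11. n9.live = 29  [terminal]
12. n6.acc = 26  [26]
13. n10.hot = true  [S₁.acc > 25]
14. n11.live = 2  [terminal]
15. n12.live = 15  [terminal]
16. n13.cnt = 20  [terminal]
17. n10.val = 14  [a.cnt * 2 - 26]
18. n10.wid = 19  [a.cnt - 1]
19. n10.fin = false  [not D.hot]
20. n5.acc = 19  [D.val + 5]
21. n14.live = 9  [terminal]
22. n4.val = -9  [S.acc - 28]
23. n4.wid = 2  [S.acc + c.live - 26]
24. n4.fin = true  [S.acc == 19]
25. n1.ok = true  [D.val > -10]
26. n1.wid = true  [C.lim == true]
27. n0.acc = -4  [-4]

-9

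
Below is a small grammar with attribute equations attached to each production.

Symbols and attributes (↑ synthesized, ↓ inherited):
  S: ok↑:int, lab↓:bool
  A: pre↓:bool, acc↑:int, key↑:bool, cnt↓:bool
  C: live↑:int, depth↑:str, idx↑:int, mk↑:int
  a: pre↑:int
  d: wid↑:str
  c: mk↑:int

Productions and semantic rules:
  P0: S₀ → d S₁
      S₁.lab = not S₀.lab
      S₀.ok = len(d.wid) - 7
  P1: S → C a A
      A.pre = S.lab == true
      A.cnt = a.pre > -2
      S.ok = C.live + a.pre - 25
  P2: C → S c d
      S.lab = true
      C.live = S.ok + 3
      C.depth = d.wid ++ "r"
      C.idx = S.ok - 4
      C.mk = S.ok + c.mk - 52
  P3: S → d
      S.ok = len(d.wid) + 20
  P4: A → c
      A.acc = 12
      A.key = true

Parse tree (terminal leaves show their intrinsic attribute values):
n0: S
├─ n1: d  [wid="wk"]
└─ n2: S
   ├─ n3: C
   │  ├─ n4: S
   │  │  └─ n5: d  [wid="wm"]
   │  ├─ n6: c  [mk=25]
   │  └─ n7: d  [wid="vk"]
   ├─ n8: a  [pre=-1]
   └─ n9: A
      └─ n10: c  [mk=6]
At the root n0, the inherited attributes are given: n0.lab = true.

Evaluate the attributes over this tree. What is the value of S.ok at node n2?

1. n0.lab = true  [given at root]
2. n1.wid = "wk"  [terminal]
3. n2.lab = false  [not S₀.lab]
4. n4.lab = true  [true]
5. n5.wid = "wm"  [terminal]
6. n4.ok = 22  [len(d.wid) + 20]
7. n6.mk = 25  [terminal]
8. n7.wid = "vk"  [terminal]
9. n3.live = 25  [S.ok + 3]
10. n3.depth = "vkr"  [d.wid ++ "r"]
11. n3.idx = 18  [S.ok - 4]
12. n3.mk = -5  [S.ok + c.mk - 52]
13. n8.pre = -1  [terminal]
14. n9.pre = false  [S.lab == true]
15. n9.cnt = true  [a.pre > -2]
16. n10.mk = 6  [terminal]
17. n9.acc = 12  [12]
18. n9.key = true  [true]
19. n2.ok = -1  [C.live + a.pre - 25]
20. n0.ok = -5  [len(d.wid) - 7]

-1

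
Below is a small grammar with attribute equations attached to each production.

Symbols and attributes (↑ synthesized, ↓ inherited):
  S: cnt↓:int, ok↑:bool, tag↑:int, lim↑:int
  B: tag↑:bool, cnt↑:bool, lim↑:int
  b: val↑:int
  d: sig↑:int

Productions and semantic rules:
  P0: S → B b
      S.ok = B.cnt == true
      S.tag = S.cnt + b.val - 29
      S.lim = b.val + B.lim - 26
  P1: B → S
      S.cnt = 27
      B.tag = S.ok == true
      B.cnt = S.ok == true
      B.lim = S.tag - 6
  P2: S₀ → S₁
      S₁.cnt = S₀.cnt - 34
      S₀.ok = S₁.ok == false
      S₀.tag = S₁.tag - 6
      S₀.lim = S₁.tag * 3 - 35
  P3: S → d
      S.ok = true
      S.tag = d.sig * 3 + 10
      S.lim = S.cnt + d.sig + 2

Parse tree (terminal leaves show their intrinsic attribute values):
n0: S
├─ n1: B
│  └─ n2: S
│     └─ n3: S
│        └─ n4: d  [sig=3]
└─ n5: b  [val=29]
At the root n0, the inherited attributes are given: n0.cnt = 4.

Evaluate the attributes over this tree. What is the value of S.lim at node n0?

1. n0.cnt = 4  [given at root]
2. n2.cnt = 27  [27]
3. n3.cnt = -7  [S₀.cnt - 34]
4. n4.sig = 3  [terminal]
5. n3.ok = true  [true]
6. n3.tag = 19  [d.sig * 3 + 10]
7. n3.lim = -2  [S.cnt + d.sig + 2]
8. n2.ok = false  [S₁.ok == false]
9. n2.tag = 13  [S₁.tag - 6]
10. n2.lim = 22  [S₁.tag * 3 - 35]
11. n1.tag = false  [S.ok == true]
12. n1.cnt = false  [S.ok == true]
13. n1.lim = 7  [S.tag - 6]
14. n5.val = 29  [terminal]
15. n0.ok = false  [B.cnt == true]
16. n0.tag = 4  [S.cnt + b.val - 29]
17. n0.lim = 10  [b.val + B.lim - 26]

10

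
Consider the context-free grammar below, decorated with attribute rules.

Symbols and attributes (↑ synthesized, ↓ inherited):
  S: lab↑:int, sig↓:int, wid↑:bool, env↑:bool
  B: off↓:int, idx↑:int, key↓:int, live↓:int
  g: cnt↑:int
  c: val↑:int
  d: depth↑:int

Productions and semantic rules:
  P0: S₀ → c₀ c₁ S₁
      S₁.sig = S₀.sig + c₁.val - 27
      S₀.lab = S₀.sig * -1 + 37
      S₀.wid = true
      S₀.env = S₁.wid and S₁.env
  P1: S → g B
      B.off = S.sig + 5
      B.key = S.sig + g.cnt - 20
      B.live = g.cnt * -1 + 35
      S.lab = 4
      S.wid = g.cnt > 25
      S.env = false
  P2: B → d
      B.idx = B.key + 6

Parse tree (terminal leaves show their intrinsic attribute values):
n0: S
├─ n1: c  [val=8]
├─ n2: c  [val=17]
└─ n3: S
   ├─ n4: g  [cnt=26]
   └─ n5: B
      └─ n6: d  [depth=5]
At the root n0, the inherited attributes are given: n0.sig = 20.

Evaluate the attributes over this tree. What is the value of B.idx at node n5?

22

1. n0.sig = 20  [given at root]
2. n1.val = 8  [terminal]
3. n2.val = 17  [terminal]
4. n3.sig = 10  [S₀.sig + c₁.val - 27]
5. n4.cnt = 26  [terminal]
6. n5.off = 15  [S.sig + 5]
7. n5.key = 16  [S.sig + g.cnt - 20]
8. n5.live = 9  [g.cnt * -1 + 35]
9. n6.depth = 5  [terminal]
10. n5.idx = 22  [B.key + 6]
11. n3.lab = 4  [4]
12. n3.wid = true  [g.cnt > 25]
13. n3.env = false  [false]
14. n0.lab = 17  [S₀.sig * -1 + 37]
15. n0.wid = true  [true]
16. n0.env = false  [S₁.wid and S₁.env]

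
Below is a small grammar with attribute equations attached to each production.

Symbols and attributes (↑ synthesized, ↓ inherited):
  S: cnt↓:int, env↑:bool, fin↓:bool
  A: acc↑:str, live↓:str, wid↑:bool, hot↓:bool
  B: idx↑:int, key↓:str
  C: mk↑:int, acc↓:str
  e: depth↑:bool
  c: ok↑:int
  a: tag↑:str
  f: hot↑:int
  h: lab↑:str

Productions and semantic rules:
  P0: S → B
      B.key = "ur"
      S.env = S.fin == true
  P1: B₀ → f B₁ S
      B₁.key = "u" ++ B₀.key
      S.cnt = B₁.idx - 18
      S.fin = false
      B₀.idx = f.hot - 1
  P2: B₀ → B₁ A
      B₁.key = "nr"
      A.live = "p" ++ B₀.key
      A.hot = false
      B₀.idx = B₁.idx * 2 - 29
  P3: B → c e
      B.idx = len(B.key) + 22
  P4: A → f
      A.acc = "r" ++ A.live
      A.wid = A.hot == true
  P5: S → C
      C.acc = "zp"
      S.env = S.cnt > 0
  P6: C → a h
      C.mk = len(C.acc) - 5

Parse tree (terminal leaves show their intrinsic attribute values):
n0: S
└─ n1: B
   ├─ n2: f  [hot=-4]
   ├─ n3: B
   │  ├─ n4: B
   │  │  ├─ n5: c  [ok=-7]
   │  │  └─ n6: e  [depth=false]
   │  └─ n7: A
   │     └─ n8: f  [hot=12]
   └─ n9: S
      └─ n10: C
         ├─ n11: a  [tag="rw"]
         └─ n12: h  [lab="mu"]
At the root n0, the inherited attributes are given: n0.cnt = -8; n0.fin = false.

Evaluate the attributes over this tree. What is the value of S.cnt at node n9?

1. n0.cnt = -8  [given at root]
2. n0.fin = false  [given at root]
3. n1.key = "ur"  ["ur"]
4. n2.hot = -4  [terminal]
5. n3.key = "uur"  ["u" ++ B₀.key]
6. n4.key = "nr"  ["nr"]
7. n5.ok = -7  [terminal]
8. n6.depth = false  [terminal]
9. n4.idx = 24  [len(B.key) + 22]
10. n7.live = "puur"  ["p" ++ B₀.key]
11. n7.hot = false  [false]
12. n8.hot = 12  [terminal]
13. n7.acc = "rpuur"  ["r" ++ A.live]
14. n7.wid = false  [A.hot == true]
15. n3.idx = 19  [B₁.idx * 2 - 29]
16. n9.cnt = 1  [B₁.idx - 18]
17. n9.fin = false  [false]
18. n10.acc = "zp"  ["zp"]
19. n11.tag = "rw"  [terminal]
20. n12.lab = "mu"  [terminal]
21. n10.mk = -3  [len(C.acc) - 5]
22. n9.env = true  [S.cnt > 0]
23. n1.idx = -5  [f.hot - 1]
24. n0.env = false  [S.fin == true]

1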